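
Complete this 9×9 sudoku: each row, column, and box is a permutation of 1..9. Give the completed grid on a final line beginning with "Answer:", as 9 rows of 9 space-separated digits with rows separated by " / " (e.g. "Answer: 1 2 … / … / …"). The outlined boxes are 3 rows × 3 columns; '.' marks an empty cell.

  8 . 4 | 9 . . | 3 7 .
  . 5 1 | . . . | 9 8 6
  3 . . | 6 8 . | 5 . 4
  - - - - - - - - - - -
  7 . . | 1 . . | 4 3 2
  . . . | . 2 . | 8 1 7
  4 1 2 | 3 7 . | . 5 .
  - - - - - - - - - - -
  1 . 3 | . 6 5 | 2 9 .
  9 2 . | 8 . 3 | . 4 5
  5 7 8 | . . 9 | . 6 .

Step 1. [r5c1∈{6}] r5c1's peers cover all but 6. So r5c1=6.
Step 2. [r1c6∈{1,2}] r1c6 is the only open cell in row 1 admitting 2, so r1c6=2.
Step 3. [r9c7∈{1}] nothing but 1 survives at r9c7 ⇒ r9c7=1.
Step 4. [r5c4∈{4,5}] col 4 places 5 nowhere but r5c4 ⇒ r5c4=5.
Step 5. [r5c3∈{9}] r5c3 is down to just 9 ⇒ r5c3=9.
Step 6. [r9c5∈{4}] nothing but 4 survives at r9c5, so r9c5=4.
Step 7. [r6c6∈{6,8}] in row 6, 8 fits only at r6c6 ⇒ r6c6=8.
Step 8. [r3c6∈{1,7}] row 3 places 1 nowhere but r3c6, so r3c6=1.
Step 9. [r2c6∈{4,7}] in col 6, 7 fits only at r2c6 ⇒ r2c6=7.
Step 10. [r1c5∈{5}] nothing but 5 survives at r1c5. So r1c5=5.
Step 11. [r4c2∈{8}] r4c2's peers cover all but 8. So r4c2=8.
Step 12. [r2c4∈{4}] nothing but 4 survives at r2c4, so r2c4=4.
Step 13. [r3c2∈{9}] nothing but 9 survives at r3c2 ⇒ r3c2=9.
Step 14. [r5c2∈{3}] r5c2 has the single candidate 3 ⇒ r5c2=3.
Step 15. [r4c5∈{9}] only 9 remains possible at r4c5. So r4c5=9.
Step 16. [r8c5∈{1}] nothing but 1 survives at r8c5, so r8c5=1.
Step 17. [r3c3∈{7}] r3c3's peers cover all but 7, so r3c3=7.
Step 18. [r2c5∈{3}] r2c5 is down to just 3. So r2c5=3.
Step 19. [r1c2∈{6}] r1c2's peers cover all but 6. So r1c2=6.
Step 20. [r8c7∈{7}] r8c7's peers cover all but 7, so r8c7=7.
Step 21. [r6c9∈{9}] only 9 remains possible at r6c9 ⇒ r6c9=9.
Step 22. [r6c7∈{6}] nothing but 6 survives at r6c7. So r6c7=6.
Step 23. [r3c8∈{2}] r3c8 is down to just 2, so r3c8=2.
Step 24. [r1c9∈{1}] r1c9 is down to just 1. So r1c9=1.
Step 25. [r8c3∈{6}] r8c3 is down to just 6, so r8c3=6.
Step 26. [r2c1∈{2}] r2c1 is down to just 2 ⇒ r2c1=2.
Step 27. [r7c2∈{4}] r7c2 has the single candidate 4. So r7c2=4.
Step 28. [r9c9∈{3}] only 3 remains possible at r9c9, so r9c9=3.
Step 29. [r9c4∈{2}] r9c4's peers cover all but 2 ⇒ r9c4=2.
Step 30. [r5c6∈{4}] only 4 remains possible at r5c6 ⇒ r5c6=4.
Step 31. [r7c4∈{7}] r7c4 has the single candidate 7, so r7c4=7.
Step 32. [r4c6∈{6}] only 6 remains possible at r4c6, so r4c6=6.
Step 33. [r7c9∈{8}] only 8 remains possible at r7c9. So r7c9=8.
Step 34. [r4c3∈{5}] r4c3 has the single candidate 5 ⇒ r4c3=5.

Answer: 8 6 4 9 5 2 3 7 1 / 2 5 1 4 3 7 9 8 6 / 3 9 7 6 8 1 5 2 4 / 7 8 5 1 9 6 4 3 2 / 6 3 9 5 2 4 8 1 7 / 4 1 2 3 7 8 6 5 9 / 1 4 3 7 6 5 2 9 8 / 9 2 6 8 1 3 7 4 5 / 5 7 8 2 4 9 1 6 3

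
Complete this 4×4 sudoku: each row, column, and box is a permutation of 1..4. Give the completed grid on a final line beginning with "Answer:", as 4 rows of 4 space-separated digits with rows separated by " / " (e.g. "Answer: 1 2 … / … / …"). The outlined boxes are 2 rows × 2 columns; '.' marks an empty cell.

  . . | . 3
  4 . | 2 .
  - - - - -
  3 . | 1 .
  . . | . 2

Step 1. [r4c1∈{1}] nothing but 1 survives at r4c1, so r4c1=1.
Step 2. [r3c2∈{2,4}] row 3 places 2 nowhere but r3c2. So r3c2=2.
Step 3. [r4c3∈{3,4}] 3 has one home in row 4: r4c3 ⇒ r4c3=3.
Step 4. [r2c2∈{1,3}] r2c2 is the only open cell in row 2 admitting 3. So r2c2=3.
Step 5. [r1c1∈{2}] r1c1 has the single candidate 2, so r1c1=2.
Step 6. [r1c3∈{4}] only 4 remains possible at r1c3 ⇒ r1c3=4.
Step 7. [r1c2∈{1}] only 1 remains possible at r1c2, so r1c2=1.
Step 8. [r2c4∈{1}] only 1 remains possible at r2c4, so r2c4=1.
Step 9. [r3c4∈{4}] nothing but 4 survives at r3c4, so r3c4=4.
Step 10. [r4c2∈{4}] nothing but 4 survives at r4c2 ⇒ r4c2=4.

Answer: 2 1 4 3 / 4 3 2 1 / 3 2 1 4 / 1 4 3 2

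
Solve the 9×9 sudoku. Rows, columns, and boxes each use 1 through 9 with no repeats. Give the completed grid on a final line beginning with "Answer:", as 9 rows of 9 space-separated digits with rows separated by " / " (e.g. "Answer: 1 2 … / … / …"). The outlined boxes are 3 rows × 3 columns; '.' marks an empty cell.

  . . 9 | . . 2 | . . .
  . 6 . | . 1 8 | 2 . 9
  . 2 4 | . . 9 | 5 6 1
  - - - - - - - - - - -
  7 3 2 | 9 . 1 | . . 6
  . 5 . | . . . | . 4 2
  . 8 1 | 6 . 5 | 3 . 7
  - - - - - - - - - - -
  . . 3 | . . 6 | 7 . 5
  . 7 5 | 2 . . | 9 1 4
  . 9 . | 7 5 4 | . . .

Step 1. [r9c3∈{6,8}] across col 3, 8 lands solely at r9c3, so r9c3=8.
Step 2. [r3c4∈{3}] r3c4's peers cover all but 3 ⇒ r3c4=3.
Step 3. [r8c5∈{3,8}] row 8 places 8 nowhere but r8c5, so r8c5=8.
Step 4. [r9c1∈{1,2,6}] in row 9, 1 fits only at r9c1. So r9c1=1.
Step 5. [r1c9∈{3,8}] 8 has one home in col 9: r1c9. So r1c9=8.
Step 6. [r2c4∈{4,5}] 4 has one home in row 2: r2c4 ⇒ r2c4=4.
Step 7. [r6c1∈{4,9}] in box 4, 4 fits only at r6c1 ⇒ r6c1=4.
Step 8. [r5c5∈{3,7}] r5c5 is the only open cell in col 5 admitting 3 ⇒ r5c5=3.
Step 9. [r9c8∈{2,3}] across row 9, 2 lands solely at r9c8. So r9c8=2.
Step 10. [r2c1∈{3,5}] row 2 places 5 nowhere but r2c1 ⇒ r2c1=5.
Step 11. [r2c8∈{3,7}] in row 2, 3 fits only at r2c8, so r2c8=3.
Step 12. [r4c7∈{8}] only 8 remains possible at r4c7, so r4c7=8.
Step 13. [r3c5∈{7}] r3c5 has the single candidate 7. So r3c5=7.
Step 14. [r5c3∈{6}] only 6 remains possible at r5c3 ⇒ r5c3=6.
Step 15. [r1c7∈{4}] nothing but 4 survives at r1c7, so r1c7=4.
Step 16. [r7c2∈{4}] r7c2 is down to just 4, so r7c2=4.
Step 17. [r3c1∈{8}] r3c1's peers cover all but 8 ⇒ r3c1=8.
Step 18. [r8c6∈{3}] r8c6 has the single candidate 3 ⇒ r8c6=3.
Step 19. [r1c2∈{1}] only 1 remains possible at r1c2. So r1c2=1.
Step 20. [r5c1∈{9}] r5c1 has the single candidate 9, so r5c1=9.
Step 21. [r1c1∈{3}] nothing but 3 survives at r1c1. So r1c1=3.
Step 22. [r2c3∈{7}] r2c3 has the single candidate 7, so r2c3=7.
Step 23. [r1c5∈{6}] only 6 remains possible at r1c5 ⇒ r1c5=6.
Step 24. [r5c4∈{8}] nothing but 8 survives at r5c4, so r5c4=8.
Step 25. [r9c7∈{6}] nothing but 6 survives at r9c7, so r9c7=6.
Step 26. [r1c8∈{7}] r1c8's peers cover all but 7, so r1c8=7.
Step 27. [r4c8∈{5}] only 5 remains possible at r4c8 ⇒ r4c8=5.
Step 28. [r8c1∈{6}] only 6 remains possible at r8c1, so r8c1=6.
Step 29. [r7c4∈{1}] r7c4 has the single candidate 1 ⇒ r7c4=1.
Step 30. [r5c6∈{7}] nothing but 7 survives at r5c6. So r5c6=7.
Step 31. [r7c1∈{2}] r7c1 has the single candidate 2. So r7c1=2.
Step 32. [r1c4∈{5}] nothing but 5 survives at r1c4, so r1c4=5.
Step 33. [r5c7∈{1}] nothing but 1 survives at r5c7, so r5c7=1.
Step 34. [r7c8∈{8}] nothing but 8 survives at r7c8, so r7c8=8.
Step 35. [r7c5∈{9}] only 9 remains possible at r7c5. So r7c5=9.
Step 36. [r4c5∈{4}] r4c5 has the single candidate 4, so r4c5=4.
Step 37. [r9c9∈{3}] r9c9's peers cover all but 3. So r9c9=3.
Step 38. [r6c5∈{2}] nothing but 2 survives at r6c5, so r6c5=2.
Step 39. [r6c8∈{9}] r6c8 has the single candidate 9. So r6c8=9.

Answer: 3 1 9 5 6 2 4 7 8 / 5 6 7 4 1 8 2 3 9 / 8 2 4 3 7 9 5 6 1 / 7 3 2 9 4 1 8 5 6 / 9 5 6 8 3 7 1 4 2 / 4 8 1 6 2 5 3 9 7 / 2 4 3 1 9 6 7 8 5 / 6 7 5 2 8 3 9 1 4 / 1 9 8 7 5 4 6 2 3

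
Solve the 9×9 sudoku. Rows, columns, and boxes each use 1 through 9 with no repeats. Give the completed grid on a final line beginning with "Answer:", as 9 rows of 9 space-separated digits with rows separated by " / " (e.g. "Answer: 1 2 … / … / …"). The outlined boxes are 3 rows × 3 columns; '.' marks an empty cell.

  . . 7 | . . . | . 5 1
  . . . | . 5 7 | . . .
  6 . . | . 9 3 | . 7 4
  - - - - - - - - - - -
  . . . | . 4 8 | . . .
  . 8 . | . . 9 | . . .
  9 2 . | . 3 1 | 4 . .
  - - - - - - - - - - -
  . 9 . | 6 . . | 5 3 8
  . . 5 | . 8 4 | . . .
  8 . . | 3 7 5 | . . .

Step 1. [r1c7∈{2,3,6,8,9}] r1c7 is the only open cell in row 1 admitting 9, so r1c7=9.
Step 2. [r7c1∈{1,2,4,7}] row 7 places 7 nowhere but r7c1. So r7c1=7.
Step 3. [r4c2∈{1,3,5,6,7}] in col 2, 7 fits only at r4c2. So r4c2=7.
Step 4. [r7c3∈{1,2,4}] r7c3 is the only open cell in row 7 admitting 4 ⇒ r7c3=4.
Step 5. [r5c5∈{2,6}] box 5 places 6 nowhere but r5c5 ⇒ r5c5=6.
Step 6. [r1c5∈{2}] only 2 remains possible at r1c5 ⇒ r1c5=2.
Step 7. [r5c1∈{1,3,4,5}] across row 5, 4 lands solely at r5c1 ⇒ r5c1=4.
Step 8. [r1c1∈{3}] only 3 remains possible at r1c1, so r1c1=3.
Step 9. [r6c3∈{6}] r6c3's peers cover all but 6 ⇒ r6c3=6.
Step 10. [r8c4∈{1,2,9}] col 4 places 9 nowhere but r8c4, so r8c4=9.
Step 11. [r9c8∈{1,2,4,6,9}] row 9 places 4 nowhere but r9c8 ⇒ r9c8=4.
Step 12. [r4c8∈{1,2,6,9}] in col 8, 9 fits only at r4c8. So r4c8=9.
Step 13. [r4c1∈{1,5}] across col 1, 5 lands solely at r4c1 ⇒ r4c1=5.
Step 14. [r1c4∈{4,8}] across row 1, 8 lands solely at r1c4, so r1c4=8.
Step 15. [r4c4∈{2}] nothing but 2 survives at r4c4 ⇒ r4c4=2.
Step 16. [r2c3∈{1,2,8,9}] across row 2, 9 lands solely at r2c3 ⇒ r2c3=9.
Step 17. [r3c3∈{1,2,8}] r3c3 is the only open cell in col 3 admitting 8, so r3c3=8.
Step 18. [r3c7∈{2}] only 2 remains possible at r3c7 ⇒ r3c7=2.
Step 19. [r9c3∈{1,2}] in col 3, 2 fits only at r9c3 ⇒ r9c3=2.
Step 20. [r8c1∈{1}] only 1 remains possible at r8c1 ⇒ r8c1=1.
Step 21. [r5c8∈{1,2}] in col 8, 1 fits only at r5c8 ⇒ r5c8=1.
Step 22. [r5c9∈{2,3,5,7}] r5c9 is the only open cell in row 5 admitting 2 ⇒ r5c9=2.
Step 23. [r2c7∈{3,6,8}] in col 7, 8 fits only at r2c7 ⇒ r2c7=8.
Step 24. [r9c2∈{6}] r9c2 has the single candidate 6. So r9c2=6.
Step 25. [r5c4∈{5,7}] across row 5, 5 lands solely at r5c4 ⇒ r5c4=5.
Step 26. [r5c7∈{3,7}] across row 5, 7 lands solely at r5c7. So r5c7=7.
Step 27. [r4c7∈{3,6}] 3 has one home in col 7: r4c7, so r4c7=3.
Step 28. [r3c4∈{1}] r3c4's peers cover all but 1 ⇒ r3c4=1.
Step 29. [r8c7∈{6}] r8c7 is down to just 6, so r8c7=6.
Step 30. [r2c8∈{6}] r2c8 has the single candidate 6 ⇒ r2c8=6.
Step 31. [r2c2∈{1,4}] across row 2, 1 lands solely at r2c2. So r2c2=1.
Step 32. [r9c7∈{1}] nothing but 1 survives at r9c7. So r9c7=1.
Step 33. [r4c3∈{1}] r4c3 is down to just 1. So r4c3=1.
Step 34. [r8c2∈{3}] only 3 remains possible at r8c2, so r8c2=3.
Step 35. [r9c9∈{9}] r9c9's peers cover all but 9 ⇒ r9c9=9.
Step 36. [r8c9∈{7}] r8c9 has the single candidate 7 ⇒ r8c9=7.
Step 37. [r2c1∈{2}] r2c1 is down to just 2 ⇒ r2c1=2.
Step 38. [r7c5∈{1}] only 1 remains possible at r7c5 ⇒ r7c5=1.
Step 39. [r1c2∈{4}] only 4 remains possible at r1c2. So r1c2=4.
Step 40. [r6c8∈{8}] only 8 remains possible at r6c8, so r6c8=8.
Step 41. [r3c2∈{5}] r3c2's peers cover all but 5 ⇒ r3c2=5.
Step 42. [r2c4∈{4}] nothing but 4 survives at r2c4 ⇒ r2c4=4.
Step 43. [r8c8∈{2}] nothing but 2 survives at r8c8 ⇒ r8c8=2.
Step 44. [r7c6∈{2}] r7c6 is down to just 2 ⇒ r7c6=2.
Step 45. [r2c9∈{3}] r2c9's peers cover all but 3, so r2c9=3.
Step 46. [r4c9∈{6}] r4c9 is down to just 6, so r4c9=6.
Step 47. [r6c9∈{5}] r6c9's peers cover all but 5 ⇒ r6c9=5.
Step 48. [r6c4∈{7}] only 7 remains possible at r6c4, so r6c4=7.
Step 49. [r5c3∈{3}] r5c3 is down to just 3, so r5c3=3.
Step 50. [r1c6∈{6}] r1c6 is down to just 6 ⇒ r1c6=6.

Answer: 3 4 7 8 2 6 9 5 1 / 2 1 9 4 5 7 8 6 3 / 6 5 8 1 9 3 2 7 4 / 5 7 1 2 4 8 3 9 6 / 4 8 3 5 6 9 7 1 2 / 9 2 6 7 3 1 4 8 5 / 7 9 4 6 1 2 5 3 8 / 1 3 5 9 8 4 6 2 7 / 8 6 2 3 7 5 1 4 9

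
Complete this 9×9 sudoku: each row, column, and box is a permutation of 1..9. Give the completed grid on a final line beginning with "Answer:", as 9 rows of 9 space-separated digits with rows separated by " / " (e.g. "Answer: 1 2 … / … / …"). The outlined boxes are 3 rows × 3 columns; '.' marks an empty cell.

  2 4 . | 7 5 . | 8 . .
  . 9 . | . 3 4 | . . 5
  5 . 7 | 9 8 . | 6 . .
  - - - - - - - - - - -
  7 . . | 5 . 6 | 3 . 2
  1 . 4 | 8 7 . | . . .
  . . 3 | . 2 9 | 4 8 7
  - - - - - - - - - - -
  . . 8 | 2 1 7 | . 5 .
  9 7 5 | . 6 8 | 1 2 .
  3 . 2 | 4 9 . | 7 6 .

Step 1. [r1c6∈{1}] r1c6's peers cover all but 1. So r1c6=1.
Step 2. [r3c9∈{1,3,4}] r3c9 is the only open cell in col 9 admitting 1. So r3c9=1.
Step 3. [r6c1∈{6}] r6c1 has the single candidate 6. So r6c1=6.
Step 4. [r5c8∈{9}] nothing but 9 survives at r5c8, so r5c8=9.
Step 5. [r7c9∈{3,4,9}] in row 7, 3 fits only at r7c9 ⇒ r7c9=3.
Step 6. [r3c8∈{3,4}] r3c8 is the only open cell in row 3 admitting 4 ⇒ r3c8=4.
Step 7. [r6c2∈{5}] r6c2 has the single candidate 5 ⇒ r6c2=5.
Step 8. [r1c3∈{6}] only 6 remains possible at r1c3, so r1c3=6.
Step 9. [r8c9∈{4}] r8c9's peers cover all but 4. So r8c9=4.
Step 10. [r9c2∈{1}] r9c2's peers cover all but 1 ⇒ r9c2=1.
Step 11. [r3c2∈{3}] only 3 remains possible at r3c2, so r3c2=3.
Step 12. [r5c7∈{5}] nothing but 5 survives at r5c7, so r5c7=5.
Step 13. [r4c5∈{4}] r4c5's peers cover all but 4, so r4c5=4.
Step 14. [r5c9∈{6}] only 6 remains possible at r5c9. So r5c9=6.
Step 15. [r9c9∈{8}] only 8 remains possible at r9c9, so r9c9=8.
Step 16. [r1c8∈{3}] nothing but 3 survives at r1c8 ⇒ r1c8=3.
Step 17. [r4c8∈{1}] r4c8's peers cover all but 1. So r4c8=1.
Step 18. [r5c6∈{3}] r5c6 has the single candidate 3 ⇒ r5c6=3.
Step 19. [r4c3∈{9}] r4c3 has the single candidate 9 ⇒ r4c3=9.
Step 20. [r6c4∈{1}] nothing but 1 survives at r6c4 ⇒ r6c4=1.
Step 21. [r5c2∈{2}] nothing but 2 survives at r5c2 ⇒ r5c2=2.
Step 22. [r2c7∈{2}] only 2 remains possible at r2c7. So r2c7=2.
Step 23. [r7c7∈{9}] r7c7 has the single candidate 9, so r7c7=9.
Step 24. [r2c1∈{8}] only 8 remains possible at r2c1, so r2c1=8.
Step 25. [r4c2∈{8}] only 8 remains possible at r4c2 ⇒ r4c2=8.
Step 26. [r2c8∈{7}] nothing but 7 survives at r2c8 ⇒ r2c8=7.
Step 27. [r7c1∈{4}] only 4 remains possible at r7c1, so r7c1=4.
Step 28. [r7c2∈{6}] r7c2 has the single candidate 6, so r7c2=6.
Step 29. [r9c6∈{5}] r9c6 is down to just 5, so r9c6=5.
Step 30. [r1c9∈{9}] r1c9 is down to just 9 ⇒ r1c9=9.
Step 31. [r2c4∈{6}] r2c4 is down to just 6 ⇒ r2c4=6.
Step 32. [r3c6∈{2}] r3c6 is down to just 2 ⇒ r3c6=2.
Step 33. [r8c4∈{3}] nothing but 3 survives at r8c4. So r8c4=3.
Step 34. [r2c3∈{1}] r2c3's peers cover all but 1. So r2c3=1.

Answer: 2 4 6 7 5 1 8 3 9 / 8 9 1 6 3 4 2 7 5 / 5 3 7 9 8 2 6 4 1 / 7 8 9 5 4 6 3 1 2 / 1 2 4 8 7 3 5 9 6 / 6 5 3 1 2 9 4 8 7 / 4 6 8 2 1 7 9 5 3 / 9 7 5 3 6 8 1 2 4 / 3 1 2 4 9 5 7 6 8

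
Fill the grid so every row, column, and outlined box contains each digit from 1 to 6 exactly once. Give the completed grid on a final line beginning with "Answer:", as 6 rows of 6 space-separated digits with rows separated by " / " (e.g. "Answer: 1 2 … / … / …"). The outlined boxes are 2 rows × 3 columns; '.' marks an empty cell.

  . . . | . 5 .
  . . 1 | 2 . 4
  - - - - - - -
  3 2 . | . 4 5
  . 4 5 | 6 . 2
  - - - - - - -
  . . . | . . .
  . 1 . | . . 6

Step 1. [r4c5∈{1,3}] row 4 places 3 nowhere but r4c5 ⇒ r4c5=3.
Step 2. [r2c2∈{3,5,6}] row 2 places 3 nowhere but r2c2 ⇒ r2c2=3.
Step 3. [r5c2∈{5,6}] col 2 places 5 nowhere but r5c2 ⇒ r5c2=5.
Step 4. [r5c5∈{1,2}] 1 has one home in col 5: r5c5. So r5c5=1.
Step 5. [r5c6∈{3}] nothing but 3 survives at r5c6 ⇒ r5c6=3.
Step 6. [r1c2∈{6}] r1c2's peers cover all but 6. So r1c2=6.
Step 7. [r5c4∈{4}] only 4 remains possible at r5c4. So r5c4=4.
Step 8. [r5c1∈{2,6}] across col 1, 6 lands solely at r5c1. So r5c1=6.
Step 9. [r5c3∈{2}] nothing but 2 survives at r5c3. So r5c3=2.
Step 10. [r6c1∈{4}] r6c1 is down to just 4 ⇒ r6c1=4.
Step 11. [r1c4∈{1,3}] 3 has one home in row 1: r1c4 ⇒ r1c4=3.
Step 12. [r4c1∈{1}] r4c1's peers cover all but 1. So r4c1=1.
Step 13. [r1c1∈{2}] only 2 remains possible at r1c1 ⇒ r1c1=2.
Step 14. [r3c4∈{1}] nothing but 1 survives at r3c4, so r3c4=1.
Step 15. [r6c3∈{3}] r6c3's peers cover all but 3. So r6c3=3.
Step 16. [r2c1∈{5}] only 5 remains possible at r2c1 ⇒ r2c1=5.
Step 17. [r1c6∈{1}] r1c6 is down to just 1 ⇒ r1c6=1.
Step 18. [r3c3∈{6}] only 6 remains possible at r3c3, so r3c3=6.
Step 19. [r6c5∈{2}] r6c5's peers cover all but 2. So r6c5=2.
Step 20. [r2c5∈{6}] r2c5's peers cover all but 6 ⇒ r2c5=6.
Step 21. [r1c3∈{4}] nothing but 4 survives at r1c3, so r1c3=4.
Step 22. [r6c4∈{5}] only 5 remains possible at r6c4. So r6c4=5.

Answer: 2 6 4 3 5 1 / 5 3 1 2 6 4 / 3 2 6 1 4 5 / 1 4 5 6 3 2 / 6 5 2 4 1 3 / 4 1 3 5 2 6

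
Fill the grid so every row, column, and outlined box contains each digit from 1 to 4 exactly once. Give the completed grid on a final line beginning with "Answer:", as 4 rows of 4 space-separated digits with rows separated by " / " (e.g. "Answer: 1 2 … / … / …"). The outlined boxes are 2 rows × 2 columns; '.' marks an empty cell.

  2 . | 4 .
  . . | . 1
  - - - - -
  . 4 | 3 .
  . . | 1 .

Step 1. [r2c2∈{3}] nothing but 3 survives at r2c2, so r2c2=3.
Step 2. [r4c4∈{2,4}] in row 4, 4 fits only at r4c4 ⇒ r4c4=4.
Step 3. [r4c2∈{2}] r4c2's peers cover all but 2, so r4c2=2.
Step 4. [r3c1∈{1}] r3c1 has the single candidate 1 ⇒ r3c1=1.
Step 5. [r4c1∈{3}] r4c1's peers cover all but 3. So r4c1=3.
Step 6. [r1c2∈{1}] r1c2 has the single candidate 1. So r1c2=1.
Step 7. [r1c4∈{3}] nothing but 3 survives at r1c4. So r1c4=3.
Step 8. [r2c3∈{2}] only 2 remains possible at r2c3 ⇒ r2c3=2.
Step 9. [r2c1∈{4}] r2c1 is down to just 4 ⇒ r2c1=4.
Step 10. [r3c4∈{2}] only 2 remains possible at r3c4, so r3c4=2.

Answer: 2 1 4 3 / 4 3 2 1 / 1 4 3 2 / 3 2 1 4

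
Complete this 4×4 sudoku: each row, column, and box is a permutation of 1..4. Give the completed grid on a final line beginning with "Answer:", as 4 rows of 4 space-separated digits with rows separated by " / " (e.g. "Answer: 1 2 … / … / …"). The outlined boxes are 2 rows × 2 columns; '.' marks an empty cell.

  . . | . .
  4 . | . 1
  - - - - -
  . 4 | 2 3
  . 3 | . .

Step 1. [r1c1∈{1,2,3}] across col 1, 3 lands solely at r1c1. So r1c1=3.
Step 2. [r1c3∈{4}] r1c3 is down to just 4, so r1c3=4.
Step 3. [r1c4∈{2}] r1c4 has the single candidate 2, so r1c4=2.
Step 4. [r3c1∈{1}] r3c1 has the single candidate 1. So r3c1=1.
Step 5. [r4c1∈{2}] r4c1 has the single candidate 2, so r4c1=2.
Step 6. [r4c3∈{1}] only 1 remains possible at r4c3, so r4c3=1.
Step 7. [r4c4∈{4}] r4c4 is down to just 4 ⇒ r4c4=4.
Step 8. [r2c3∈{3}] only 3 remains possible at r2c3, so r2c3=3.
Step 9. [r2c2∈{2}] r2c2 is down to just 2, so r2c2=2.
Step 10. [r1c2∈{1}] r1c2's peers cover all but 1 ⇒ r1c2=1.

Answer: 3 1 4 2 / 4 2 3 1 / 1 4 2 3 / 2 3 1 4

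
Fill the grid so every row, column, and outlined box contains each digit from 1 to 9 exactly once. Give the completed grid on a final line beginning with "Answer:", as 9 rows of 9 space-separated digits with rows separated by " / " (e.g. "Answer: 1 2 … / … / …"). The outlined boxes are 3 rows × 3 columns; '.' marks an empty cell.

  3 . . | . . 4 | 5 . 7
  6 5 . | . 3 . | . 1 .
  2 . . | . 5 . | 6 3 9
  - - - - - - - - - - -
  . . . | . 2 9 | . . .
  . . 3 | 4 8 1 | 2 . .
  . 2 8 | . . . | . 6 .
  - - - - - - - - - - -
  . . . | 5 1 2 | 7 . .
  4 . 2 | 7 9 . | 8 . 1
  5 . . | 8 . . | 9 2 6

Step 1. [r5c2∈{6,7,9}] row 5 places 6 nowhere but r5c2 ⇒ r5c2=6.
Step 2. [r4c3∈{1,4,5,7}] col 3 places 5 nowhere but r4c3. So r4c3=5.
Step 3. [r4c2∈{1,4,7}] r4c2 is the only open cell in box 4 admitting 4, so r4c2=4.
Step 4. [r1c4∈{1,2,6,9}] across row 1, 2 lands solely at r1c4, so r1c4=2.
Step 5. [r7c9∈{3,4}] across box 9, 3 lands solely at r7c9. So r7c9=3.
Step 6. [r6c1∈{1,7,9}] in row 6, 9 fits only at r6c1 ⇒ r6c1=9.
Step 7. [r1c8∈{8}] r1c8's peers cover all but 8 ⇒ r1c8=8.
Step 8. [r3c2∈{1,7,8}] 8 has one home in box 1: r3c2. So r3c2=8.
Step 9. [r6c6∈{3,5,7}] in col 6, 5 fits only at r6c6, so r6c6=5.
Step 10. [r9c2∈{1,3,7}] in col 2, 7 fits only at r9c2, so r9c2=7.
Step 11. [r3c3∈{1,4,7}] row 3 places 4 nowhere but r3c3. So r3c3=4.
Step 12. [r6c7∈{1,3,4}] 1 has one home in row 6: r6c7. So r6c7=1.
Step 13. [r5c1∈{7}] r5c1 is down to just 7, so r5c1=7.
Step 14. [r7c2∈{9}] only 9 remains possible at r7c2 ⇒ r7c2=9.
Step 15. [r1c3∈{1,9}] across row 1, 9 lands solely at r1c3, so r1c3=9.
Step 16. [r8c8∈{5}] nothing but 5 survives at r8c8. So r8c8=5.
Step 17. [r8c6∈{3,6}] r8c6 is the only open cell in row 8 admitting 6 ⇒ r8c6=6.
Step 18. [r2c6∈{7,8}] r2c6 is the only open cell in row 2 admitting 8, so r2c6=8.
Step 19. [r4c7∈{3}] r4c7 has the single candidate 3. So r4c7=3.
Step 20. [r2c7∈{4}] r2c7 has the single candidate 4 ⇒ r2c7=4.
Step 21. [r4c9∈{8}] r4c9 has the single candidate 8, so r4c9=8.
Step 22. [r5c9∈{5}] r5c9 has the single candidate 5. So r5c9=5.
Step 23. [r9c3∈{1}] nothing but 1 survives at r9c3. So r9c3=1.
Step 24. [r2c9∈{2}] only 2 remains possible at r2c9, so r2c9=2.
Step 25. [r6c4∈{3}] r6c4 is down to just 3, so r6c4=3.
Step 26. [r9c6∈{3}] r9c6's peers cover all but 3, so r9c6=3.
Step 27. [r9c5∈{4}] r9c5 has the single candidate 4 ⇒ r9c5=4.
Step 28. [r4c4∈{6}] r4c4's peers cover all but 6, so r4c4=6.
Step 29. [r2c3∈{7}] r2c3's peers cover all but 7 ⇒ r2c3=7.
Step 30. [r8c2∈{3}] r8c2 has the single candidate 3. So r8c2=3.
Step 31. [r3c6∈{7}] r3c6 has the single candidate 7 ⇒ r3c6=7.
Step 32. [r1c5∈{6}] r1c5's peers cover all but 6, so r1c5=6.
Step 33. [r3c4∈{1}] r3c4's peers cover all but 1. So r3c4=1.
Step 34. [r7c8∈{4}] r7c8 has the single candidate 4. So r7c8=4.
Step 35. [r6c5∈{7}] r6c5 is down to just 7 ⇒ r6c5=7.
Step 36. [r5c8∈{9}] only 9 remains possible at r5c8. So r5c8=9.
Step 37. [r7c3∈{6}] r7c3 has the single candidate 6, so r7c3=6.
Step 38. [r7c1∈{8}] only 8 remains possible at r7c1 ⇒ r7c1=8.
Step 39. [r1c2∈{1}] r1c2's peers cover all but 1. So r1c2=1.
Step 40. [r2c4∈{9}] r2c4's peers cover all but 9 ⇒ r2c4=9.
Step 41. [r4c8∈{7}] nothing but 7 survives at r4c8, so r4c8=7.
Step 42. [r6c9∈{4}] nothing but 4 survives at r6c9, so r6c9=4.
Step 43. [r4c1∈{1}] nothing but 1 survives at r4c1. So r4c1=1.

Answer: 3 1 9 2 6 4 5 8 7 / 6 5 7 9 3 8 4 1 2 / 2 8 4 1 5 7 6 3 9 / 1 4 5 6 2 9 3 7 8 / 7 6 3 4 8 1 2 9 5 / 9 2 8 3 7 5 1 6 4 / 8 9 6 5 1 2 7 4 3 / 4 3 2 7 9 6 8 5 1 / 5 7 1 8 4 3 9 2 6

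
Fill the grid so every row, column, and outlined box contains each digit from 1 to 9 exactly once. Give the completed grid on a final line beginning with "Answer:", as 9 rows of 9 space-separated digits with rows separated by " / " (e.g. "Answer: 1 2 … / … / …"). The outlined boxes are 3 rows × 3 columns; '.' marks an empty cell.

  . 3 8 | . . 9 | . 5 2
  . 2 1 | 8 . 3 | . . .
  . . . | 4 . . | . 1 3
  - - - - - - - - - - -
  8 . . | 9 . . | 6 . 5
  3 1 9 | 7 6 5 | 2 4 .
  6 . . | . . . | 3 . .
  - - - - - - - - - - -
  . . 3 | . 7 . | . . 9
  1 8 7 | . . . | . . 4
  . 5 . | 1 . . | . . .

Step 1. [r6c4∈{2}] r6c4's peers cover all but 2. So r6c4=2.
Step 2. [r3c2∈{6,7,9}] 9 has one home in col 2: r3c2, so r3c2=9.
Step 3. [r8c4∈{3,5,6}] in col 4, 3 fits only at r8c4 ⇒ r8c4=3.
Step 4. [r7c2∈{4,6}] col 2 places 6 nowhere but r7c2, so r7c2=6.
Step 5. [r4c8∈{7}] r4c8 is down to just 7. So r4c8=7.
Step 6. [r4c2∈{4}] r4c2 is down to just 4. So r4c2=4.
Step 7. [r9c3∈{2,4}] in col 3, 4 fits only at r9c3 ⇒ r9c3=4.
Step 8. [r3c6∈{2,6,7}] col 6 places 7 nowhere but r3c6 ⇒ r3c6=7.
Step 9. [r4c6∈{1}] r4c6 is down to just 1, so r4c6=1.
Step 10. [r5c9∈{8}] only 8 remains possible at r5c9. So r5c9=8.
Step 11. [r3c5∈{2,5}] in row 3, 2 fits only at r3c5, so r3c5=2.
Step 12. [r9c8∈{2,3,6,8}] row 9 places 3 nowhere but r9c8, so r9c8=3.
Step 13. [r7c8∈{2,8}] col 8 places 8 nowhere but r7c8 ⇒ r7c8=8.
Step 14. [r9c7∈{7}] r9c7 is down to just 7 ⇒ r9c7=7.
Step 15. [r9c9∈{6}] r9c9's peers cover all but 6 ⇒ r9c9=6.
Step 16. [r3c1∈{5}] r3c1 is down to just 5 ⇒ r3c1=5.
Step 17. [r8c7∈{5}] r8c7's peers cover all but 5 ⇒ r8c7=5.
Step 18. [r1c1∈{4,7}] row 1 places 7 nowhere but r1c1, so r1c1=7.
Step 19. [r7c1∈{2}] only 2 remains possible at r7c1, so r7c1=2.
Step 20. [r6c5∈{4,8}] in col 5, 4 fits only at r6c5 ⇒ r6c5=4.
Step 21. [r2c7∈{4,9}] col 7 places 9 nowhere but r2c7, so r2c7=9.
Step 22. [r9c6∈{2,8}] in row 9, 2 fits only at r9c6, so r9c6=2.
Step 23. [r8c5∈{9}] r8c5 is down to just 9, so r8c5=9.
Step 24. [r3c7∈{8}] r3c7's peers cover all but 8 ⇒ r3c7=8.
Step 25. [r8c8∈{2}] nothing but 2 survives at r8c8. So r8c8=2.
Step 26. [r6c3∈{5}] nothing but 5 survives at r6c3 ⇒ r6c3=5.
Step 27. [r8c6∈{6}] r8c6 has the single candidate 6 ⇒ r8c6=6.
Step 28. [r9c5∈{8}] only 8 remains possible at r9c5, so r9c5=8.
Step 29. [r6c9∈{1}] nothing but 1 survives at r6c9 ⇒ r6c9=1.
Step 30. [r1c5∈{1}] r1c5's peers cover all but 1. So r1c5=1.
Step 31. [r1c4∈{6}] r1c4's peers cover all but 6 ⇒ r1c4=6.
Step 32. [r2c8∈{6}] r2c8's peers cover all but 6, so r2c8=6.
Step 33. [r3c3∈{6}] r3c3's peers cover all but 6, so r3c3=6.
Step 34. [r6c2∈{7}] only 7 remains possible at r6c2, so r6c2=7.
Step 35. [r4c5∈{3}] r4c5's peers cover all but 3. So r4c5=3.
Step 36. [r2c9∈{7}] r2c9's peers cover all but 7, so r2c9=7.
Step 37. [r2c5∈{5}] r2c5's peers cover all but 5 ⇒ r2c5=5.
Step 38. [r6c8∈{9}] r6c8's peers cover all but 9, so r6c8=9.
Step 39. [r6c6∈{8}] nothing but 8 survives at r6c6 ⇒ r6c6=8.
Step 40. [r7c6∈{4}] only 4 remains possible at r7c6, so r7c6=4.
Step 41. [r2c1∈{4}] nothing but 4 survives at r2c1. So r2c1=4.
Step 42. [r9c1∈{9}] nothing but 9 survives at r9c1 ⇒ r9c1=9.
Step 43. [r7c4∈{5}] r7c4's peers cover all but 5. So r7c4=5.
Step 44. [r7c7∈{1}] only 1 remains possible at r7c7, so r7c7=1.
Step 45. [r1c7∈{4}] r1c7 has the single candidate 4 ⇒ r1c7=4.
Step 46. [r4c3∈{2}] r4c3 is down to just 2. So r4c3=2.

Answer: 7 3 8 6 1 9 4 5 2 / 4 2 1 8 5 3 9 6 7 / 5 9 6 4 2 7 8 1 3 / 8 4 2 9 3 1 6 7 5 / 3 1 9 7 6 5 2 4 8 / 6 7 5 2 4 8 3 9 1 / 2 6 3 5 7 4 1 8 9 / 1 8 7 3 9 6 5 2 4 / 9 5 4 1 8 2 7 3 6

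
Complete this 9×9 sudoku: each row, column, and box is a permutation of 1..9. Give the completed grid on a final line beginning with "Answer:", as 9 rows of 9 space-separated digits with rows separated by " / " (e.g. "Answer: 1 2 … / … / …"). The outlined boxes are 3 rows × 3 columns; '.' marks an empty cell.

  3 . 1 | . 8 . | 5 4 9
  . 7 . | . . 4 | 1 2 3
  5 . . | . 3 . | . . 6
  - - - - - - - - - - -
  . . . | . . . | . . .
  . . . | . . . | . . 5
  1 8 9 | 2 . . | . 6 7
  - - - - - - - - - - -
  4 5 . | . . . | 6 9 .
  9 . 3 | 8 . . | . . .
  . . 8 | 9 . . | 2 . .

Step 1. [r4c3∈{2,4,5,6,7}] col 3 places 5 nowhere but r4c3. So r4c3=5.
Step 2. [r9c8∈{1,3,5,7}] across box 9, 3 lands solely at r9c8, so r9c8=3.
Step 3. [r4c9∈{1,2,4,8}] in col 9, 2 fits only at r4c9. So r4c9=2.
Step 4. [r2c5∈{5,6,9}] across row 2, 9 lands solely at r2c5, so r2c5=9.
Step 5. [r5c1∈{2,6,7}] in col 1, 2 fits only at r5c1, so r5c1=2.
Step 6. [r8c8∈{1,5,7}] in col 8, 5 fits only at r8c8, so r8c8=5.
Step 7. [r8c7∈{4,7}] 7 has one home in box 9: r8c7 ⇒ r8c7=7.
Step 8. [r2c3∈{6}] r2c3's peers cover all but 6, so r2c3=6.
Step 9. [r1c2∈{2}] r1c2's peers cover all but 2. So r1c2=2.
Step 10. [r3c6∈{1,2,7}] in row 3, 2 fits only at r3c6. So r3c6=2.
Step 11. [r8c5∈{1,2,4,6}] r8c5 is the only open cell in row 8 admitting 2 ⇒ r8c5=2.
Step 12. [r9c5∈{1,4,5,6,7}] box 8 places 4 nowhere but r9c5 ⇒ r9c5=4.
Step 13. [r9c9∈{1}] r9c9 has the single candidate 1. So r9c9=1.
Step 14. [r9c2∈{6}] r9c2 is down to just 6. So r9c2=6.
Step 15. [r4c1∈{6,7}] r4c1 is the only open cell in col 1 admitting 6. So r4c1=6.
Step 16. [r5c3∈{4,7}] 7 has one home in box 4: r5c3. So r5c3=7.
Step 17. [r3c4∈{1,7}] row 3 places 1 nowhere but r3c4. So r3c4=1.
Step 18. [r5c5∈{1,6}] in col 5, 6 fits only at r5c5, so r5c5=6.
Step 19. [r3c7∈{8}] nothing but 8 survives at r3c7, so r3c7=8.
Step 20. [r6c7∈{3,4}] across row 6, 4 lands solely at r6c7, so r6c7=4.
Step 21. [r6c6∈{3,5}] in row 6, 3 fits only at r6c6, so r6c6=3.
Step 22. [r1c4∈{6,7}] r1c4 is the only open cell in col 4 admitting 6 ⇒ r1c4=6.
Step 23. [r1c6∈{7}] r1c6 is down to just 7 ⇒ r1c6=7.
Step 24. [r7c6∈{1}] nothing but 1 survives at r7c6, so r7c6=1.
Step 25. [r7c5∈{7}] r7c5 is down to just 7. So r7c5=7.
Step 26. [r5c8∈{1,8}] r5c8 is the only open cell in row 5 admitting 1 ⇒ r5c8=1.
Step 27. [r5c4∈{4}] r5c4 is down to just 4 ⇒ r5c4=4.
Step 28. [r4c2∈{3,4}] in row 4, 4 fits only at r4c2 ⇒ r4c2=4.
Step 29. [r4c7∈{3,9}] across row 4, 3 lands solely at r4c7, so r4c7=3.
Step 30. [r5c6∈{8,9}] row 5 places 8 nowhere but r5c6 ⇒ r5c6=8.
Step 31. [r8c6∈{6}] r8c6 is down to just 6. So r8c6=6.
Step 32. [r4c4∈{7}] r4c4's peers cover all but 7. So r4c4=7.
Step 33. [r3c2∈{9}] nothing but 9 survives at r3c2. So r3c2=9.
Step 34. [r2c1∈{8}] only 8 remains possible at r2c1 ⇒ r2c1=8.
Step 35. [r4c6∈{9}] r4c6 is down to just 9. So r4c6=9.
Step 36. [r8c9∈{4}] only 4 remains possible at r8c9, so r8c9=4.
Step 37. [r4c8∈{8}] r4c8's peers cover all but 8, so r4c8=8.
Step 38. [r8c2∈{1}] r8c2 is down to just 1 ⇒ r8c2=1.
Step 39. [r9c6∈{5}] r9c6 has the single candidate 5. So r9c6=5.
Step 40. [r7c9∈{8}] r7c9 has the single candidate 8 ⇒ r7c9=8.
Step 41. [r7c4∈{3}] r7c4 has the single candidate 3. So r7c4=3.
Step 42. [r9c1∈{7}] r9c1's peers cover all but 7, so r9c1=7.
Step 43. [r2c4∈{5}] r2c4's peers cover all but 5. So r2c4=5.
Step 44. [r3c8∈{7}] nothing but 7 survives at r3c8 ⇒ r3c8=7.
Step 45. [r6c5∈{5}] r6c5 is down to just 5 ⇒ r6c5=5.
Step 46. [r3c3∈{4}] r3c3 has the single candidate 4. So r3c3=4.
Step 47. [r7c3∈{2}] only 2 remains possible at r7c3. So r7c3=2.
Step 48. [r5c2∈{3}] only 3 remains possible at r5c2, so r5c2=3.
Step 49. [r4c5∈{1}] nothing but 1 survives at r4c5, so r4c5=1.
Step 50. [r5c7∈{9}] only 9 remains possible at r5c7, so r5c7=9.

Answer: 3 2 1 6 8 7 5 4 9 / 8 7 6 5 9 4 1 2 3 / 5 9 4 1 3 2 8 7 6 / 6 4 5 7 1 9 3 8 2 / 2 3 7 4 6 8 9 1 5 / 1 8 9 2 5 3 4 6 7 / 4 5 2 3 7 1 6 9 8 / 9 1 3 8 2 6 7 5 4 / 7 6 8 9 4 5 2 3 1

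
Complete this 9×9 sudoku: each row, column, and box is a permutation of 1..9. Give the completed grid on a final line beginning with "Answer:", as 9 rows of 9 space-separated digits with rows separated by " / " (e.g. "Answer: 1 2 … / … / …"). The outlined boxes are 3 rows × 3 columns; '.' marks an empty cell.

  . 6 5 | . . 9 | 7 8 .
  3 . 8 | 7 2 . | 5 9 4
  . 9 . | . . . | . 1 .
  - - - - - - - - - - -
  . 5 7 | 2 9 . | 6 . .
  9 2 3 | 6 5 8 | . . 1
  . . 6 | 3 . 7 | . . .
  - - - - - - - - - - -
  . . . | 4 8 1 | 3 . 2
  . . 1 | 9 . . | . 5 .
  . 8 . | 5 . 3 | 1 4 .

Step 1. [r1c1∈{1,2,4}] across row 1, 2 lands solely at r1c1, so r1c1=2.
Step 2. [r3c9∈{3,6}] r3c9 is the only open cell in box 3 admitting 6 ⇒ r3c9=6.
Step 3. [r1c5∈{1,3,4}] across row 1, 4 lands solely at r1c5 ⇒ r1c5=4.
Step 4. [r7c2∈{7}] nothing but 7 survives at r7c2. So r7c2=7.
Step 5. [r6c7∈{2,4,8,9}] col 7 places 9 nowhere but r6c7. So r6c7=9.
Step 6. [r4c1∈{1,4,8}] in row 4, 1 fits only at r4c1 ⇒ r4c1=1.
Step 7. [r4c9∈{3,8}] across row 4, 8 lands solely at r4c9 ⇒ r4c9=8.
Step 8. [r9c1∈{6}] r9c1 is down to just 6, so r9c1=6.
Step 9. [r8c1∈{4}] r8c1 has the single candidate 4 ⇒ r8c1=4.
Step 10. [r9c5∈{7}] nothing but 7 survives at r9c5 ⇒ r9c5=7.
Step 11. [r7c3∈{9}] nothing but 9 survives at r7c3, so r7c3=9.
Step 12. [r2c6∈{6}] r2c6's peers cover all but 6. So r2c6=6.
Step 13. [r3c6∈{5}] r3c6's peers cover all but 5, so r3c6=5.
Step 14. [r3c1∈{7}] r3c1 has the single candidate 7. So r3c1=7.
Step 15. [r6c8∈{2}] r6c8 has the single candidate 2. So r6c8=2.
Step 16. [r6c1∈{8}] r6c1 is down to just 8 ⇒ r6c1=8.
Step 17. [r9c9∈{9}] only 9 remains possible at r9c9. So r9c9=9.
Step 18. [r1c9∈{3}] r1c9 has the single candidate 3, so r1c9=3.
Step 19. [r6c2∈{4}] r6c2's peers cover all but 4 ⇒ r6c2=4.
Step 20. [r6c5∈{1}] r6c5's peers cover all but 1 ⇒ r6c5=1.
Step 21. [r3c3∈{4}] nothing but 4 survives at r3c3 ⇒ r3c3=4.
Step 22. [r8c6∈{2}] r8c6 has the single candidate 2. So r8c6=2.
Step 23. [r4c6∈{4}] only 4 remains possible at r4c6 ⇒ r4c6=4.
Step 24. [r8c5∈{6}] r8c5's peers cover all but 6, so r8c5=6.
Step 25. [r5c7∈{4}] nothing but 4 survives at r5c7 ⇒ r5c7=4.
Step 26. [r3c4∈{8}] r3c4 has the single candidate 8 ⇒ r3c4=8.
Step 27. [r7c8∈{6}] only 6 remains possible at r7c8. So r7c8=6.
Step 28. [r3c5∈{3}] r3c5 has the single candidate 3, so r3c5=3.
Step 29. [r4c8∈{3}] r4c8's peers cover all but 3, so r4c8=3.
Step 30. [r8c2∈{3}] r8c2 has the single candidate 3, so r8c2=3.
Step 31. [r9c3∈{2}] r9c3 is down to just 2, so r9c3=2.
Step 32. [r8c7∈{8}] r8c7 has the single candidate 8 ⇒ r8c7=8.
Step 33. [r2c2∈{1}] nothing but 1 survives at r2c2 ⇒ r2c2=1.
Step 34. [r7c1∈{5}] only 5 remains possible at r7c1. So r7c1=5.
Step 35. [r6c9∈{5}] r6c9 is down to just 5. So r6c9=5.
Step 36. [r5c8∈{7}] r5c8 is down to just 7. So r5c8=7.
Step 37. [r1c4∈{1}] r1c4's peers cover all but 1, so r1c4=1.
Step 38. [r8c9∈{7}] r8c9 has the single candidate 7 ⇒ r8c9=7.
Step 39. [r3c7∈{2}] r3c7 has the single candidate 2 ⇒ r3c7=2.

Answer: 2 6 5 1 4 9 7 8 3 / 3 1 8 7 2 6 5 9 4 / 7 9 4 8 3 5 2 1 6 / 1 5 7 2 9 4 6 3 8 / 9 2 3 6 5 8 4 7 1 / 8 4 6 3 1 7 9 2 5 / 5 7 9 4 8 1 3 6 2 / 4 3 1 9 6 2 8 5 7 / 6 8 2 5 7 3 1 4 9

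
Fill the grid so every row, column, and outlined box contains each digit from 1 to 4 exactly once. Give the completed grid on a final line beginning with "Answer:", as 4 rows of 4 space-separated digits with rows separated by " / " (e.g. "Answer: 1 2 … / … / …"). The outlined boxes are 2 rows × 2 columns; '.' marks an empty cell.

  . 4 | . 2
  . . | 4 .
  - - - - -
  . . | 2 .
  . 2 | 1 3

Step 1. [r1c1∈{1,3}] row 1 places 1 nowhere but r1c1 ⇒ r1c1=1.
Step 2. [r2c2∈{3}] r2c2 is down to just 3 ⇒ r2c2=3.
Step 3. [r4c1∈{4}] nothing but 4 survives at r4c1. So r4c1=4.
Step 4. [r3c4∈{4}] r3c4 is down to just 4 ⇒ r3c4=4.
Step 5. [r1c3∈{3}] r1c3 is down to just 3 ⇒ r1c3=3.
Step 6. [r2c4∈{1}] r2c4's peers cover all but 1, so r2c4=1.
Step 7. [r3c1∈{3}] r3c1 is down to just 3, so r3c1=3.
Step 8. [r2c1∈{2}] nothing but 2 survives at r2c1. So r2c1=2.
Step 9. [r3c2∈{1}] only 1 remains possible at r3c2 ⇒ r3c2=1.

Answer: 1 4 3 2 / 2 3 4 1 / 3 1 2 4 / 4 2 1 3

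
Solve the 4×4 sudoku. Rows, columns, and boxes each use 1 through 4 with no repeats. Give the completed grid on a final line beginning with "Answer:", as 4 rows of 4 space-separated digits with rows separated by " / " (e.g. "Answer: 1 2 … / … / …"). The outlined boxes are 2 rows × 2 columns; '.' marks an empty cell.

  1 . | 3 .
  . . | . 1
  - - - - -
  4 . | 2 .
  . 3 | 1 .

Step 1. [r1c4∈{2,4}] in col 4, 2 fits only at r1c4. So r1c4=2.
Step 2. [r2c2∈{2,4}] 2 has one home in col 2: r2c2. So r2c2=2.
Step 3. [r4c4∈{4}] only 4 remains possible at r4c4, so r4c4=4.
Step 4. [r1c2∈{4}] nothing but 4 survives at r1c2, so r1c2=4.
Step 5. [r3c4∈{3}] only 3 remains possible at r3c4 ⇒ r3c4=3.
Step 6. [r4c1∈{2}] r4c1 is down to just 2, so r4c1=2.
Step 7. [r2c3∈{4}] r2c3's peers cover all but 4. So r2c3=4.
Step 8. [r2c1∈{3}] r2c1's peers cover all but 3. So r2c1=3.
Step 9. [r3c2∈{1}] r3c2's peers cover all but 1, so r3c2=1.

Answer: 1 4 3 2 / 3 2 4 1 / 4 1 2 3 / 2 3 1 4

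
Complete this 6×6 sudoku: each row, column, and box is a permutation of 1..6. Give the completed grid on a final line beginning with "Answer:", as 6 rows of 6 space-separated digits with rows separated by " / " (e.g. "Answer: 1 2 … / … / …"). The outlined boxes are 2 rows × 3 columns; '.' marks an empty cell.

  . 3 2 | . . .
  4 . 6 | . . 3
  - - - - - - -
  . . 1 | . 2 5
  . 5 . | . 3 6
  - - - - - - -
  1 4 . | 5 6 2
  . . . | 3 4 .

Step 1. [r4c4∈{1,4}] in row 4, 1 fits only at r4c4 ⇒ r4c4=1.
Step 2. [r2c5∈{1,5}] 5 has one home in row 2: r2c5. So r2c5=5.
Step 3. [r1c6∈{1,4}] r1c6 is the only open cell in col 6 admitting 4, so r1c6=4.
Step 4. [r3c2∈{6}] r3c2 is down to just 6, so r3c2=6.
Step 5. [r6c1∈{2,5,6}] 6 has one home in row 6: r6c1, so r6c1=6.
Step 6. [r5c3∈{3}] r5c3's peers cover all but 3, so r5c3=3.
Step 7. [r6c3∈{5}] only 5 remains possible at r6c3 ⇒ r6c3=5.
Step 8. [r4c1∈{2}] r4c1 has the single candidate 2, so r4c1=2.
Step 9. [r6c6∈{1}] r6c6 has the single candidate 1. So r6c6=1.
Step 10. [r3c4∈{4}] r3c4 has the single candidate 4, so r3c4=4.
Step 11. [r1c1∈{5}] nothing but 5 survives at r1c1, so r1c1=5.
Step 12. [r4c3∈{4}] r4c3's peers cover all but 4 ⇒ r4c3=4.
Step 13. [r2c4∈{2}] r2c4 has the single candidate 2 ⇒ r2c4=2.
Step 14. [r1c4∈{6}] nothing but 6 survives at r1c4, so r1c4=6.
Step 15. [r1c5∈{1}] r1c5 is down to just 1, so r1c5=1.
Step 16. [r2c2∈{1}] r2c2's peers cover all but 1 ⇒ r2c2=1.
Step 17. [r3c1∈{3}] only 3 remains possible at r3c1 ⇒ r3c1=3.
Step 18. [r6c2∈{2}] only 2 remains possible at r6c2. So r6c2=2.

Answer: 5 3 2 6 1 4 / 4 1 6 2 5 3 / 3 6 1 4 2 5 / 2 5 4 1 3 6 / 1 4 3 5 6 2 / 6 2 5 3 4 1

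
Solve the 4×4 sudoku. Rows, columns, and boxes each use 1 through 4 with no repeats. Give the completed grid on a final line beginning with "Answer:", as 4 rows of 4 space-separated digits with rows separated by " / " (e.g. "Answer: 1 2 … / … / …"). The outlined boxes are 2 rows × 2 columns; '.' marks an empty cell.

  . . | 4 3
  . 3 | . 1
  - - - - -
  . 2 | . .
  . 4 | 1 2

Step 1. [r1c1∈{1,2}] in row 1, 2 fits only at r1c1 ⇒ r1c1=2.
Step 2. [r3c3∈{3}] nothing but 3 survives at r3c3 ⇒ r3c3=3.
Step 3. [r2c3∈{2}] r2c3 has the single candidate 2, so r2c3=2.
Step 4. [r4c1∈{3}] r4c1 is down to just 3, so r4c1=3.
Step 5. [r2c1∈{4}] nothing but 4 survives at r2c1, so r2c1=4.
Step 6. [r3c1∈{1}] r3c1 has the single candidate 1 ⇒ r3c1=1.
Step 7. [r3c4∈{4}] r3c4 is down to just 4 ⇒ r3c4=4.
Step 8. [r1c2∈{1}] only 1 remains possible at r1c2, so r1c2=1.

Answer: 2 1 4 3 / 4 3 2 1 / 1 2 3 4 / 3 4 1 2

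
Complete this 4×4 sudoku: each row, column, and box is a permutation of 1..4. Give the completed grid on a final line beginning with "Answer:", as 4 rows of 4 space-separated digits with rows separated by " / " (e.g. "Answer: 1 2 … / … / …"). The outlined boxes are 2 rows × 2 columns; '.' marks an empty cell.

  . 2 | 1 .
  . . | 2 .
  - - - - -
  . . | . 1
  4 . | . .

Step 1. [r3c2∈{3}] r3c2's peers cover all but 3. So r3c2=3.
Step 2. [r2c2∈{1,4}] across col 2, 4 lands solely at r2c2. So r2c2=4.
Step 3. [r2c4∈{3}] r2c4's peers cover all but 3, so r2c4=3.
Step 4. [r4c3∈{3}] r4c3 is down to just 3. So r4c3=3.
Step 5. [r1c1∈{3}] r1c1 is down to just 3. So r1c1=3.
Step 6. [r3c3∈{4}] r3c3's peers cover all but 4. So r3c3=4.
Step 7. [r3c1∈{2}] r3c1's peers cover all but 2. So r3c1=2.
Step 8. [r2c1∈{1}] nothing but 1 survives at r2c1 ⇒ r2c1=1.
Step 9. [r4c2∈{1}] r4c2 has the single candidate 1. So r4c2=1.
Step 10. [r1c4∈{4}] r1c4's peers cover all but 4, so r1c4=4.
Step 11. [r4c4∈{2}] r4c4 has the single candidate 2. So r4c4=2.

Answer: 3 2 1 4 / 1 4 2 3 / 2 3 4 1 / 4 1 3 2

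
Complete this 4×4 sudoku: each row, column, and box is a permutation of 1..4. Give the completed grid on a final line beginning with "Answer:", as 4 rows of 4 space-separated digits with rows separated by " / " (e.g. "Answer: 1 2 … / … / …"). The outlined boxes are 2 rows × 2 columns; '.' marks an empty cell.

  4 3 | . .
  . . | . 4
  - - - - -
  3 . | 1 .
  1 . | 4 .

Step 1. [r3c4∈{2}] r3c4 has the single candidate 2 ⇒ r3c4=2.
Step 2. [r2c1∈{2}] nothing but 2 survives at r2c1. So r2c1=2.
Step 3. [r4c4∈{3}] r4c4 is down to just 3. So r4c4=3.
Step 4. [r2c2∈{1}] r2c2 has the single candidate 1 ⇒ r2c2=1.
Step 5. [r2c3∈{3}] r2c3 is down to just 3. So r2c3=3.
Step 6. [r4c2∈{2}] nothing but 2 survives at r4c2 ⇒ r4c2=2.
Step 7. [r1c4∈{1}] r1c4 has the single candidate 1, so r1c4=1.
Step 8. [r3c2∈{4}] r3c2 is down to just 4 ⇒ r3c2=4.
Step 9. [r1c3∈{2}] r1c3's peers cover all but 2 ⇒ r1c3=2.

Answer: 4 3 2 1 / 2 1 3 4 / 3 4 1 2 / 1 2 4 3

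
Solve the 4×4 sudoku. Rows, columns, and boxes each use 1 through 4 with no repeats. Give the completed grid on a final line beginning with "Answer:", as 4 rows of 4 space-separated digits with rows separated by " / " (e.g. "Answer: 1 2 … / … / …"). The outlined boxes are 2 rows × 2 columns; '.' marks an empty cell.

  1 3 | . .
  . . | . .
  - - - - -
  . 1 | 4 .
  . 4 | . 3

Step 1. [r3c4∈{2}] r3c4 is down to just 2. So r3c4=2.
Step 2. [r2c1∈{2,4}] r2c1 is the only open cell in col 1 admitting 4 ⇒ r2c1=4.
Step 3. [r2c3∈{1,2,3}] in row 2, 3 fits only at r2c3 ⇒ r2c3=3.
Step 4. [r3c1∈{3}] r3c1 has the single candidate 3 ⇒ r3c1=3.
Step 5. [r1c4∈{4}] only 4 remains possible at r1c4. So r1c4=4.
Step 6. [r2c2∈{2}] r2c2 is down to just 2, so r2c2=2.
Step 7. [r4c3∈{1}] r4c3 is down to just 1, so r4c3=1.
Step 8. [r1c3∈{2}] r1c3 has the single candidate 2 ⇒ r1c3=2.
Step 9. [r4c1∈{2}] only 2 remains possible at r4c1 ⇒ r4c1=2.
Step 10. [r2c4∈{1}] only 1 remains possible at r2c4. So r2c4=1.

Answer: 1 3 2 4 / 4 2 3 1 / 3 1 4 2 / 2 4 1 3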